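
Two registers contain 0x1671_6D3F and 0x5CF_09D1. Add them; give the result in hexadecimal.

0x1C407710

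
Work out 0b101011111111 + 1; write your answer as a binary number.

0b101100000000

The trailing 8 digits are 1 (max in base 2), so adding 1 cascades: they roll to 0 and the next digit up increments.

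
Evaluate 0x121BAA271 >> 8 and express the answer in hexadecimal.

0x121BAA2

Shifting right by 8 bits = 2 hex digits: drop the last 2.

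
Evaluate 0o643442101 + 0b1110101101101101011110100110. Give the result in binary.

0o643442101 = 0b110100011100100010001000001 in binary.
Add column by column in base 2, right to left:
  1+0 = 1
  0+1 = 1
  0+1 = 1
  0+0 = 0
  0+0 = 0
  0+1 = 1
  1+0 = 1
  0+1 = 1
  0+1 = 1
  0+1 = 1
  1+1 = 0 carry 1
  0+0+1 = 1
  0+1 = 1
  0+0 = 0
  1+1 = 0 carry 1
  0+1+1 = 0 carry 1
  0+0+1 = 1
  1+1 = 0 carry 1
  1+1+1 = 1 carry 1
  1+0+1 = 0 carry 1
  0+1+1 = 0 carry 1
  0+1+1 = 0 carry 1
  0+0+1 = 1
  1+1 = 0 carry 1
  0+0+1 = 1
  1+1 = 0 carry 1
  1+1+1 = 1 carry 1
  0+1+1 = 0 carry 1
  final carry 1

0b10101010001010001101111100111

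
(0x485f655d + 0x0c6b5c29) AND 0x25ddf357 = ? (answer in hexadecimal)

0x4c8c106

Add column by column in base 16, right to left:
  d+9 = 6 carry 1
  5+2+1 = 8
  5+c = 1 carry 1
  6+5+1 = c
  f+b = a carry 1
  5+6+1 = c
  8+c = 4 carry 1
  4+0+1 = 5
Sum = 0x54cac186; now AND with 0x25ddf357:
  5&2=0, 4&5=4, c&d=c, a&d=8, c&f=c, 1&3=1, 8&5=0, 6&7=6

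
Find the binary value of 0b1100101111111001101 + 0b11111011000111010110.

0b101100001000110100011

Add column by column in base 2, right to left:
  1+0 = 1
  0+1 = 1
  1+1 = 0 carry 1
  1+0+1 = 0 carry 1
  0+1+1 = 0 carry 1
  0+0+1 = 1
  1+1 = 0 carry 1
  1+1+1 = 1 carry 1
  1+1+1 = 1 carry 1
  1+0+1 = 0 carry 1
  1+0+1 = 0 carry 1
  1+0+1 = 0 carry 1
  1+1+1 = 1 carry 1
  0+1+1 = 0 carry 1
  1+0+1 = 0 carry 1
  0+1+1 = 0 carry 1
  0+1+1 = 0 carry 1
  1+1+1 = 1 carry 1
  1+1+1 = 1 carry 1
  0+1+1 = 0 carry 1
  final carry 1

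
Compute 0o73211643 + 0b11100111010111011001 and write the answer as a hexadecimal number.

0xFB897C

0o73211643 = 0xED13A3 in hexadecimal.
0b11100111010111011001 = 0xE75D9 in hexadecimal.
Add column by column in base 16, right to left:
  3+9 = C
  A+D = 7 carry 1
  3+5+1 = 9
  1+7 = 8
  D+E = B carry 1
  E+0+1 = F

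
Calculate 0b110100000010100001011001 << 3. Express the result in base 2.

Left shift by 3: append 3 zero bits.

0b110100000010100001011001000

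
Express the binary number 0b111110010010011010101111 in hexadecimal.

0xf926af

Group the bits into nibbles: 1111 1001 0010 0110 1010 1111 → f926af.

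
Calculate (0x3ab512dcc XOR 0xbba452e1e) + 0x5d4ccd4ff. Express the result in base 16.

0xde5e0d8d1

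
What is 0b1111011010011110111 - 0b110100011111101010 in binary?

0b1000110110100001101

Subtract column by column in base 2:
  1-0 → 1
  1-1 → 0
  1-0 → 1
  0-1 → 1 (borrow)
  1-0-1 → 0
  1-1 → 0
  1-1 → 0
  1-1 → 0
  0-1 → 1 (borrow)
  0-1-1 → 0 (borrow)
  1-1-1 → 1 (borrow)
  0-0-1 → 1 (borrow)
  1-0-1 → 0
  1-0 → 1
  0-1 → 1 (borrow)
  1-0-1 → 0
  1-1 → 0
  1-1 → 0
  1-0 → 1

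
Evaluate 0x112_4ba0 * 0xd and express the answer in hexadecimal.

0xdedd720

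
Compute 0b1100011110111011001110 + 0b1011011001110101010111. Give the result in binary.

Add column by column in base 2, right to left:
  0+1 = 1
  1+1 = 0 carry 1
  1+1+1 = 1 carry 1
  1+0+1 = 0 carry 1
  0+1+1 = 0 carry 1
  0+0+1 = 1
  1+1 = 0 carry 1
  1+0+1 = 0 carry 1
  0+1+1 = 0 carry 1
  1+0+1 = 0 carry 1
  1+1+1 = 1 carry 1
  1+1+1 = 1 carry 1
  0+1+1 = 0 carry 1
  1+0+1 = 0 carry 1
  1+0+1 = 0 carry 1
  1+1+1 = 1 carry 1
  1+1+1 = 1 carry 1
  0+0+1 = 1
  0+1 = 1
  0+1 = 1
  1+0 = 1
  1+1 = 0 carry 1
  final carry 1

0b10111111000110000100101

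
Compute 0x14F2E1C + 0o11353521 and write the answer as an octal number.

0o135202555

0x14F2E1C = 0o123627034 in octal.
Add column by column in base 8, right to left:
  4+1 = 5
  3+2 = 5
  0+5 = 5
  7+3 = 2 carry 1
  2+5+1 = 0 carry 1
  6+3+1 = 2 carry 1
  3+1+1 = 5
  2+1 = 3
  1+0 = 1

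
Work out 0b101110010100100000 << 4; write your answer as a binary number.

0b1011100101001000000000

Left shift by 4: append 4 zero bits.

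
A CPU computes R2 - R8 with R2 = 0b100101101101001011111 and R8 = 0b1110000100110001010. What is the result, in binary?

Subtract column by column in base 2:
  1-0 → 1
  1-1 → 0
  1-0 → 1
  1-1 → 0
  1-0 → 1
  0-0 → 0
  1-0 → 1
  0-1 → 1 (borrow)
  0-1-1 → 0 (borrow)
  1-0-1 → 0
  0-0 → 0
  1-1 → 0
  1-0 → 1
  0-0 → 0
  1-0 → 1
  1-0 → 1
  0-1 → 1 (borrow)
  1-1-1 → 1 (borrow)
  0-1-1 → 0 (borrow)
  0-0-1 → 1 (borrow)
  1-0-1 → 0

0b10111101000011010101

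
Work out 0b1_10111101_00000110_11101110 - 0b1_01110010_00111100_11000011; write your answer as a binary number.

Subtract column by column in base 2:
  0-1 → 1 (borrow)
  1-1-1 → 1 (borrow)
  1-0-1 → 0
  1-0 → 1
  0-0 → 0
  1-0 → 1
  1-1 → 0
  1-1 → 0
  0-0 → 0
  1-0 → 1
  1-1 → 0
  0-1 → 1 (borrow)
  0-1-1 → 0 (borrow)
  0-1-1 → 0 (borrow)
  0-0-1 → 1 (borrow)
  0-0-1 → 1 (borrow)
  1-0-1 → 0
  0-1 → 1 (borrow)
  1-0-1 → 0
  1-0 → 1
  1-1 → 0
  1-1 → 0
  0-1 → 1 (borrow)
  1-0-1 → 0
  1-1 → 0

0b10010101100101000101011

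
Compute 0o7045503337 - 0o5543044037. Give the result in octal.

Subtract column by column in base 8:
  7-7 → 0
  3-3 → 0
  3-0 → 3
  3-4 → 7 (borrow)
  0-4-1 → 3 (borrow)
  5-0-1 → 4
  5-3 → 2
  4-4 → 0
  0-5 → 3 (borrow)
  7-5-1 → 1

0o1302437300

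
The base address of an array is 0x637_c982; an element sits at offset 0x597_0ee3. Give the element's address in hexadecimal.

0xbced865

Add column by column in base 16, right to left:
  2+3 = 5
  8+e = 6 carry 1
  9+e+1 = 8 carry 1
  c+0+1 = d
  7+7 = e
  3+9 = c
  6+5 = b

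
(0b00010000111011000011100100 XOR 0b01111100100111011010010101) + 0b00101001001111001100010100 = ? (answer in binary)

0b10010101101011100110000101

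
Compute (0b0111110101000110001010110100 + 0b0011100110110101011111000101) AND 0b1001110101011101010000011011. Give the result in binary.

Add column by column in base 2, right to left:
  0+1 = 1
  0+0 = 0
  1+1 = 0 carry 1
  0+0+1 = 1
  1+0 = 1
  1+0 = 1
  0+1 = 1
  1+1 = 0 carry 1
  0+1+1 = 0 carry 1
  1+1+1 = 1 carry 1
  0+1+1 = 0 carry 1
  0+0+1 = 1
  0+1 = 1
  1+0 = 1
  1+1 = 0 carry 1
  0+0+1 = 1
  0+1 = 1
  0+1 = 1
  1+0 = 1
  0+1 = 1
  1+1 = 0 carry 1
  0+0+1 = 1
  1+0 = 1
  1+1 = 0 carry 1
  1+1+1 = 1 carry 1
  1+1+1 = 1 carry 1
  1+0+1 = 0 carry 1
  final carry 1
Sum = 0b1011011011111011101001111001; now AND with 0b1001110101011101010000011011:
  1011011011111011101001111001
& 1001110101011101010000011011
= 1001010001011001000000011001

0b1001010001011001000000011001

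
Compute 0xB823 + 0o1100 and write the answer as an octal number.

0xB823 = 0o134043 in octal.
Add column by column in base 8, right to left:
  3+0 = 3
  4+0 = 4
  0+1 = 1
  4+1 = 5
  3+0 = 3
  1+0 = 1

0o135143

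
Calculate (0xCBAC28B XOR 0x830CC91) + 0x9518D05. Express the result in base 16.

0xDDB9B1F

First 0xCBAC28B XOR 0x830CC91 = 0x48A0E1A.
Add column by column in base 16, right to left:
  A+5 = F
  1+0 = 1
  E+D = B carry 1
  0+8+1 = 9
  A+1 = B
  8+5 = D
  4+9 = D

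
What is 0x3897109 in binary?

0b11100010010111000100001001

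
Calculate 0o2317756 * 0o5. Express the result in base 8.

Multiply each base-8 digit by 5, carrying:
  6×5 = 30 → write 6 carry 3
  5×5+3 = 28 → write 4 carry 3
  7×5+3 = 38 → write 6 carry 4
  7×5+4 = 39 → write 7 carry 4
  1×5+4 = 9 → write 1 carry 1
  3×5+1 = 16 → write 0 carry 2
  2×5+2 = 12 → write 4 carry 1
  remaining carry: 1

0o14017646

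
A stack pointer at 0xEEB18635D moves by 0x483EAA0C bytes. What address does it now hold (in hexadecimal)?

Add column by column in base 16, right to left:
  D+C = 9 carry 1
  5+0+1 = 6
  3+A = D
  6+A = 0 carry 1
  8+E+1 = 7 carry 1
  1+3+1 = 5
  B+8 = 3 carry 1
  E+4+1 = 3 carry 1
  E+0+1 = F

0xF33570D69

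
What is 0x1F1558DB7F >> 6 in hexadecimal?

6 bits is not a whole number of base-16 digits; in binary: 1111100010101010110001101101101111111 >> 6 = 1111100010101010110001101101101.

0x7C55636D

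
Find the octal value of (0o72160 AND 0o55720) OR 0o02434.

0o72160 AND 0o55720 = 0o50120.
Then OR with 0o02434.

0o52534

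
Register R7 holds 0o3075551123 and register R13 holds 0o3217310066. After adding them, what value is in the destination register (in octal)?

Add column by column in base 8, right to left:
  3+6 = 1 carry 1
  2+6+1 = 1 carry 1
  1+0+1 = 2
  1+0 = 1
  5+1 = 6
  5+3 = 0 carry 1
  5+7+1 = 5 carry 1
  7+1+1 = 1 carry 1
  0+2+1 = 3
  3+3 = 6

0o6315061211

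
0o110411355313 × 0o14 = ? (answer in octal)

Multiply each base-8 digit by 12, carrying:
  3×12 = 36 → write 4 carry 4
  1×12+4 = 16 → write 0 carry 2
  3×12+2 = 38 → write 6 carry 4
  5×12+4 = 64 → write 0 carry 8
  5×12+8 = 68 → write 4 carry 8
  3×12+8 = 44 → write 4 carry 5
  1×12+5 = 17 → write 1 carry 2
  1×12+2 = 14 → write 6 carry 1
  4×12+1 = 49 → write 1 carry 6
  0×12+6 = 6 → write 6
  1×12 = 12 → write 4 carry 1
  1×12+1 = 13 → write 5 carry 1
  remaining carry: 1

0o1546161440604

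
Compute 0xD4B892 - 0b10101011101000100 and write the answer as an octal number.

0xD4B892 = 0o65134222 in octal.
0b10101011101000100 = 0o253504 in octal.
Subtract column by column in base 8:
  2-4 → 6 (borrow)
  2-0-1 → 1
  2-5 → 5 (borrow)
  4-3-1 → 0
  3-5 → 6 (borrow)
  1-2-1 → 6 (borrow)
  5-0-1 → 4
  6-0 → 6

0o64660516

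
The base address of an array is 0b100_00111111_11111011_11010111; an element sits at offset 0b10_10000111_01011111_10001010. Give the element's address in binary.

0b110110001110101101101100001

Add column by column in base 2, right to left:
  1+0 = 1
  1+1 = 0 carry 1
  1+0+1 = 0 carry 1
  0+1+1 = 0 carry 1
  1+0+1 = 0 carry 1
  0+0+1 = 1
  1+0 = 1
  1+1 = 0 carry 1
  1+1+1 = 1 carry 1
  1+1+1 = 1 carry 1
  0+1+1 = 0 carry 1
  1+1+1 = 1 carry 1
  1+1+1 = 1 carry 1
  1+0+1 = 0 carry 1
  1+1+1 = 1 carry 1
  1+0+1 = 0 carry 1
  1+1+1 = 1 carry 1
  1+1+1 = 1 carry 1
  1+1+1 = 1 carry 1
  1+0+1 = 0 carry 1
  1+0+1 = 0 carry 1
  1+0+1 = 0 carry 1
  0+0+1 = 1
  0+1 = 1
  0+0 = 0
  0+1 = 1
  1+0 = 1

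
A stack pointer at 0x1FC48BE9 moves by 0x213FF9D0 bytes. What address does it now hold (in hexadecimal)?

0x410485B9

Add column by column in base 16, right to left:
  9+0 = 9
  E+D = B carry 1
  B+9+1 = 5 carry 1
  8+F+1 = 8 carry 1
  4+F+1 = 4 carry 1
  C+3+1 = 0 carry 1
  F+1+1 = 1 carry 1
  1+2+1 = 4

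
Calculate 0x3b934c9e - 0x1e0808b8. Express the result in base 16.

0x1d8b43e6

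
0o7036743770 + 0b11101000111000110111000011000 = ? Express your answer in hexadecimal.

0o7036743770 = 0x387bc7f8 in hexadecimal.
0b11101000111000110111000011000 = 0x1d1c6e18 in hexadecimal.
Add column by column in base 16, right to left:
  8+8 = 0 carry 1
  f+1+1 = 1 carry 1
  7+e+1 = 6 carry 1
  c+6+1 = 3 carry 1
  b+c+1 = 8 carry 1
  7+1+1 = 9
  8+d = 5 carry 1
  3+1+1 = 5

0x55983610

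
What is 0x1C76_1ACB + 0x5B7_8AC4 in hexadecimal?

Add column by column in base 16, right to left:
  B+4 = F
  C+C = 8 carry 1
  A+A+1 = 5 carry 1
  1+8+1 = A
  6+7 = D
  7+B = 2 carry 1
  C+5+1 = 2 carry 1
  1+0+1 = 2

0x222DA58F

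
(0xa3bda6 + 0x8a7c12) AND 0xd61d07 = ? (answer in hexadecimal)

0x61900

Add column by column in base 16, right to left:
  6+2 = 8
  a+1 = b
  d+c = 9 carry 1
  b+7+1 = 3 carry 1
  3+a+1 = e
  a+8 = 2 carry 1
  final carry 1
Sum = 0x12e39b8; now AND with 0xd61d07:
  1&0=0, 2&d=0, e&6=6, 3&1=1, 9&d=9, b&0=0, 8&7=0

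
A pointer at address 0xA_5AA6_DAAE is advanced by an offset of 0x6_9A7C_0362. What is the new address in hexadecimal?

0x10F522DE10

Add column by column in base 16, right to left:
  E+2 = 0 carry 1
  A+6+1 = 1 carry 1
  A+3+1 = E
  D+0 = D
  6+C = 2 carry 1
  A+7+1 = 2 carry 1
  A+A+1 = 5 carry 1
  5+9+1 = F
  A+6 = 0 carry 1
  final carry 1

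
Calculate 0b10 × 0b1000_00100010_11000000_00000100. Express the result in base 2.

0b10000010001011000000000001000

Multiply each base-2 digit by 2, carrying:
  0×2 = 0 → write 0
  0×2 = 0 → write 0
  1×2 = 2 → write 0 carry 1
  0×2+1 = 1 → write 1
  0×2 = 0 → write 0
  0×2 = 0 → write 0
  0×2 = 0 → write 0
  0×2 = 0 → write 0
  0×2 = 0 → write 0
  0×2 = 0 → write 0
  0×2 = 0 → write 0
  0×2 = 0 → write 0
  0×2 = 0 → write 0
  0×2 = 0 → write 0
  1×2 = 2 → write 0 carry 1
  1×2+1 = 3 → write 1 carry 1
  0×2+1 = 1 → write 1
  1×2 = 2 → write 0 carry 1
  0×2+1 = 1 → write 1
  0×2 = 0 → write 0
  0×2 = 0 → write 0
  1×2 = 2 → write 0 carry 1
  0×2+1 = 1 → write 1
  0×2 = 0 → write 0
  0×2 = 0 → write 0
  0×2 = 0 → write 0
  0×2 = 0 → write 0
  1×2 = 2 → write 0 carry 1
  remaining carry: 1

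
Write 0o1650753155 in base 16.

0xEA3D66D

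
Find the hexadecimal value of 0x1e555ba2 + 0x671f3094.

Add column by column in base 16, right to left:
  2+4 = 6
  a+9 = 3 carry 1
  b+0+1 = c
  5+3 = 8
  5+f = 4 carry 1
  5+1+1 = 7
  e+7 = 5 carry 1
  1+6+1 = 8

0x85748c36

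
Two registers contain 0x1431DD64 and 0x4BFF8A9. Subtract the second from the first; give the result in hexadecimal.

Subtract column by column in base 16:
  4-9 → B (borrow)
  6-A-1 → B (borrow)
  D-8-1 → 4
  D-F → E (borrow)
  1-F-1 → 1 (borrow)
  3-B-1 → 7 (borrow)
  4-4-1 → F (borrow)
  1-0-1 → 0

0xF71E4BB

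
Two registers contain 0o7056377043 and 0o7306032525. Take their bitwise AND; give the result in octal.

0o7006032001

AND each oct digit independently (no carries):
  7&7=7, 0&3=0, 5&0=0, 6&6=6, 3&0=0, 7&3=3, 7&2=2, 0&5=0, 4&2=0, 3&5=1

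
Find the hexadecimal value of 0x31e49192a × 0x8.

Multiply each base-16 digit by 8, carrying:
  a×8 = 80 → write 0 carry 5
  2×8+5 = 21 → write 5 carry 1
  9×8+1 = 73 → write 9 carry 4
  1×8+4 = 12 → write c
  9×8 = 72 → write 8 carry 4
  4×8+4 = 36 → write 4 carry 2
  e×8+2 = 114 → write 2 carry 7
  1×8+7 = 15 → write f
  3×8 = 24 → write 8 carry 1
  remaining carry: 1

0x18f248c950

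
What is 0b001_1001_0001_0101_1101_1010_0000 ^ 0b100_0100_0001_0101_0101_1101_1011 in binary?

0b101110100000000100001111011

XOR bit by bit (1 where the bits differ):
  001100100010101110110100000
^ 100010000010101010111011011
= 101110100000000100001111011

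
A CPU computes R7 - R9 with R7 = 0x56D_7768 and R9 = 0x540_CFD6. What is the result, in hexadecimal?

0x2CA792

Subtract column by column in base 16:
  8-6 → 2
  6-D → 9 (borrow)
  7-F-1 → 7 (borrow)
  7-C-1 → A (borrow)
  D-0-1 → C
  6-4 → 2
  5-5 → 0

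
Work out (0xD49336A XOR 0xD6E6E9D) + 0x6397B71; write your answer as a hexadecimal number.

First 0xD49336A XOR 0xD6E6E9D = 0x0275DF7.
Add column by column in base 16, right to left:
  7+1 = 8
  F+7 = 6 carry 1
  D+B+1 = 9 carry 1
  5+7+1 = D
  7+9 = 0 carry 1
  2+3+1 = 6
  0+6 = 6

0x660D968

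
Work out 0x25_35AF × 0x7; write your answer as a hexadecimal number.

0x10477C9

Multiply each base-16 digit by 7, carrying:
  F×7 = 105 → write 9 carry 6
  A×7+6 = 76 → write C carry 4
  5×7+4 = 39 → write 7 carry 2
  3×7+2 = 23 → write 7 carry 1
  5×7+1 = 36 → write 4 carry 2
  2×7+2 = 16 → write 0 carry 1
  remaining carry: 1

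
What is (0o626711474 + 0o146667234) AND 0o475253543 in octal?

0o475200500

Add column by column in base 8, right to left:
  4+4 = 0 carry 1
  7+3+1 = 3 carry 1
  4+2+1 = 7
  1+7 = 0 carry 1
  1+6+1 = 0 carry 1
  7+6+1 = 6 carry 1
  6+6+1 = 5 carry 1
  2+4+1 = 7
  6+1 = 7
Sum = 0o775600730; now AND with 0o475253543:
  7&4=4, 7&7=7, 5&5=5, 6&2=2, 0&5=0, 0&3=0, 7&5=5, 3&4=0, 0&3=0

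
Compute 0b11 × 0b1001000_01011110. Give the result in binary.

0b1101100100011010

Multiply each base-2 digit by 3, carrying:
  0×3 = 0 → write 0
  1×3 = 3 → write 1 carry 1
  1×3+1 = 4 → write 0 carry 2
  1×3+2 = 5 → write 1 carry 2
  1×3+2 = 5 → write 1 carry 2
  0×3+2 = 2 → write 0 carry 1
  1×3+1 = 4 → write 0 carry 2
  0×3+2 = 2 → write 0 carry 1
  0×3+1 = 1 → write 1
  0×3 = 0 → write 0
  0×3 = 0 → write 0
  1×3 = 3 → write 1 carry 1
  0×3+1 = 1 → write 1
  0×3 = 0 → write 0
  1×3 = 3 → write 1 carry 1
  remaining carry: 1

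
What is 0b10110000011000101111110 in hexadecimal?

0x58317E

Group the bits into nibbles: 0101 1000 0011 0001 0111 1110 → 58317E.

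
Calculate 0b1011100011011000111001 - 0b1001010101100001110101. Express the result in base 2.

Subtract column by column in base 2:
  1-1 → 0
  0-0 → 0
  0-1 → 1 (borrow)
  1-0-1 → 0
  1-1 → 0
  1-1 → 0
  0-1 → 1 (borrow)
  0-0-1 → 1 (borrow)
  0-0-1 → 1 (borrow)
  1-0-1 → 0
  1-0 → 1
  0-1 → 1 (borrow)
  1-1-1 → 1 (borrow)
  1-0-1 → 0
  0-1 → 1 (borrow)
  0-0-1 → 1 (borrow)
  0-1-1 → 0 (borrow)
  1-0-1 → 0
  1-1 → 0
  1-0 → 1
  0-0 → 0
  1-1 → 0

0b10001101110111000100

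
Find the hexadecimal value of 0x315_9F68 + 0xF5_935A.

0x40B32C2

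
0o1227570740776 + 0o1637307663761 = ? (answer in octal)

Add column by column in base 8, right to left:
  6+1 = 7
  7+6 = 5 carry 1
  7+7+1 = 7 carry 1
  0+3+1 = 4
  4+6 = 2 carry 1
  7+6+1 = 6 carry 1
  0+7+1 = 0 carry 1
  7+0+1 = 0 carry 1
  5+3+1 = 1 carry 1
  7+7+1 = 7 carry 1
  2+3+1 = 6
  2+6 = 0 carry 1
  1+1+1 = 3

0o3067100624757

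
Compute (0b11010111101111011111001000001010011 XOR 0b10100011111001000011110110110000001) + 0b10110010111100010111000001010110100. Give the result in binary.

0b100100111010010110100000000010000110

First 0b11010111101111011111001000001010011 XOR 0b10100011111001000011110110110000001 = 0b01110100010110011100111110111010010.
Add column by column in base 2, right to left:
  0+0 = 0
  1+0 = 1
  0+1 = 1
  0+0 = 0
  1+1 = 0 carry 1
  0+1+1 = 0 carry 1
  1+0+1 = 0 carry 1
  1+1+1 = 1 carry 1
  1+0+1 = 0 carry 1
  0+1+1 = 0 carry 1
  1+0+1 = 0 carry 1
  1+0+1 = 0 carry 1
  1+0+1 = 0 carry 1
  1+0+1 = 0 carry 1
  1+0+1 = 0 carry 1
  0+1+1 = 0 carry 1
  0+1+1 = 0 carry 1
  1+1+1 = 1 carry 1
  1+0+1 = 0 carry 1
  1+1+1 = 1 carry 1
  0+0+1 = 1
  0+0 = 0
  1+0 = 1
  1+1 = 0 carry 1
  0+1+1 = 0 carry 1
  1+1+1 = 1 carry 1
  0+1+1 = 0 carry 1
  0+0+1 = 1
  0+1 = 1
  1+0 = 1
  0+0 = 0
  1+1 = 0 carry 1
  1+1+1 = 1 carry 1
  1+0+1 = 0 carry 1
  0+1+1 = 0 carry 1
  final carry 1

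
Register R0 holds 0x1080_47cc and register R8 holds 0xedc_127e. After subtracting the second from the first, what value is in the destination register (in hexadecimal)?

Subtract column by column in base 16:
  c-e → e (borrow)
  c-7-1 → 4
  7-2 → 5
  4-1 → 3
  0-c → 4 (borrow)
  8-d-1 → a (borrow)
  0-e-1 → 1 (borrow)
  1-0-1 → 0

0x1a4354e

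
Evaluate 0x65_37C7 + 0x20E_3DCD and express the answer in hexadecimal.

0x2737594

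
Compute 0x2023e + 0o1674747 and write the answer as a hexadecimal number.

0o1674747 = 0x779e7 in hexadecimal.
Add column by column in base 16, right to left:
  e+7 = 5 carry 1
  3+e+1 = 2 carry 1
  2+9+1 = c
  0+7 = 7
  2+7 = 9

0x97c25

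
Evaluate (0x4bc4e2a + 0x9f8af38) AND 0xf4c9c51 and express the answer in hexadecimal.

0xe049c40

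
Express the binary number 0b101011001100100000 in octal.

0o531440

Group the bits in threes: 101 011 001 100 100 000 → 531440.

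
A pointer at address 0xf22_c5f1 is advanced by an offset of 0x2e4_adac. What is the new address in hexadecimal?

0x1207739d

Add column by column in base 16, right to left:
  1+c = d
  f+a = 9 carry 1
  5+d+1 = 3 carry 1
  c+a+1 = 7 carry 1
  2+4+1 = 7
  2+e = 0 carry 1
  f+2+1 = 2 carry 1
  final carry 1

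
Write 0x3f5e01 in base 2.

Expand each hex digit to 4 bits: 3=0011 f=1111 5=0101 e=1110 0=0000 1=0001.

0b1111110101111000000001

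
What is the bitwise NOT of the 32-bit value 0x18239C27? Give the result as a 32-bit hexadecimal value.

0xE7DC63D8

Each hex digit d becomes F−d:
  1→E, 8→7, 2→D, 3→C, 9→6, C→3, 2→D, 7→8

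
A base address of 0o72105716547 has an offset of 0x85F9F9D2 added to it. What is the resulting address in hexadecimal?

0x257119739

0o72105716547 = 0x1D1179D67 in hexadecimal.
Add column by column in base 16, right to left:
  7+2 = 9
  6+D = 3 carry 1
  D+9+1 = 7 carry 1
  9+F+1 = 9 carry 1
  7+9+1 = 1 carry 1
  1+F+1 = 1 carry 1
  1+5+1 = 7
  D+8 = 5 carry 1
  1+0+1 = 2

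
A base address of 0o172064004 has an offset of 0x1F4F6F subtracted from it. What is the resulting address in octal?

0x1F4F6F = 0o7647557 in octal.
Subtract column by column in base 8:
  4-7 → 5 (borrow)
  0-5-1 → 2 (borrow)
  0-5-1 → 2 (borrow)
  4-7-1 → 4 (borrow)
  6-4-1 → 1
  0-6 → 2 (borrow)
  2-7-1 → 2 (borrow)
  7-0-1 → 6
  1-0 → 1

0o162214225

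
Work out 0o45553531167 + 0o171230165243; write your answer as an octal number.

Add column by column in base 8, right to left:
  7+3 = 2 carry 1
  6+4+1 = 3 carry 1
  1+2+1 = 4
  1+5 = 6
  3+6 = 1 carry 1
  5+1+1 = 7
  3+0 = 3
  5+3 = 0 carry 1
  5+2+1 = 0 carry 1
  5+1+1 = 7
  4+7 = 3 carry 1
  0+1+1 = 2

0o237003716432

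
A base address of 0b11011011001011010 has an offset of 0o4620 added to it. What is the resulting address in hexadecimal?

0x1BFEA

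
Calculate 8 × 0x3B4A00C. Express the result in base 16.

0x1DA50060

Multiply each base-16 digit by 8, carrying:
  C×8 = 96 → write 0 carry 6
  0×8+6 = 6 → write 6
  0×8 = 0 → write 0
  A×8 = 80 → write 0 carry 5
  4×8+5 = 37 → write 5 carry 2
  B×8+2 = 90 → write A carry 5
  3×8+5 = 29 → write D carry 1
  remaining carry: 1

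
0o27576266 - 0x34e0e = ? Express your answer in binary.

0o27576266 = 0b10111101111110010110110 in binary.
0x34e0e = 0b110100111000001110 in binary.
Subtract column by column in base 2:
  0-0 → 0
  1-1 → 0
  1-1 → 0
  0-1 → 1 (borrow)
  1-0-1 → 0
  1-0 → 1
  0-0 → 0
  1-0 → 1
  0-0 → 0
  0-1 → 1 (borrow)
  1-1-1 → 1 (borrow)
  1-1-1 → 1 (borrow)
  1-0-1 → 0
  1-0 → 1
  1-1 → 0
  1-0 → 1
  0-1 → 1 (borrow)
  1-1-1 → 1 (borrow)
  1-0-1 → 0
  1-0 → 1
  1-0 → 1
  0-0 → 0
  1-0 → 1

0b10110111010111010101000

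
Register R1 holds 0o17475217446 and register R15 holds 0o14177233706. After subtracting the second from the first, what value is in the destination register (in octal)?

Subtract column by column in base 8:
  6-6 → 0
  4-0 → 4
  4-7 → 5 (borrow)
  7-3-1 → 3
  1-3 → 6 (borrow)
  2-2-1 → 7 (borrow)
  5-7-1 → 5 (borrow)
  7-7-1 → 7 (borrow)
  4-1-1 → 2
  7-4 → 3
  1-1 → 0

0o3275763540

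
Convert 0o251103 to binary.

0b10101001001000011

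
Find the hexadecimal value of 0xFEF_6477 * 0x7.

0x6F8BBF41

Multiply each base-16 digit by 7, carrying:
  7×7 = 49 → write 1 carry 3
  7×7+3 = 52 → write 4 carry 3
  4×7+3 = 31 → write F carry 1
  6×7+1 = 43 → write B carry 2
  F×7+2 = 107 → write B carry 6
  E×7+6 = 104 → write 8 carry 6
  F×7+6 = 111 → write F carry 6
  remaining carry: 6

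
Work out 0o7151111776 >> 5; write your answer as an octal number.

0o163222237

5 bits is not a whole number of base-8 digits; in binary: 111001101001001001001111111110 >> 5 = 1110011010010010010011111.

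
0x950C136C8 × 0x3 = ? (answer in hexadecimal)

0x1BF243A458

Multiply each base-16 digit by 3, carrying:
  8×3 = 24 → write 8 carry 1
  C×3+1 = 37 → write 5 carry 2
  6×3+2 = 20 → write 4 carry 1
  3×3+1 = 10 → write A
  1×3 = 3 → write 3
  C×3 = 36 → write 4 carry 2
  0×3+2 = 2 → write 2
  5×3 = 15 → write F
  9×3 = 27 → write B carry 1
  remaining carry: 1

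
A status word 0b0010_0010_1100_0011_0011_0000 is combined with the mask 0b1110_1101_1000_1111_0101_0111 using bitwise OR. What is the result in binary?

OR bit by bit (1 where either bit is 1):
  001000101100001100110000
| 111011011000111101010111
= 111011111100111101110111

0b111011111100111101110111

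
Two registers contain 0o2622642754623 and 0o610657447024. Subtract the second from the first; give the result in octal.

0o2011763305577

Subtract column by column in base 8:
  3-4 → 7 (borrow)
  2-2-1 → 7 (borrow)
  6-0-1 → 5
  4-7 → 5 (borrow)
  5-4-1 → 0
  7-4 → 3
  2-7 → 3 (borrow)
  4-5-1 → 6 (borrow)
  6-6-1 → 7 (borrow)
  2-0-1 → 1
  2-1 → 1
  6-6 → 0
  2-0 → 2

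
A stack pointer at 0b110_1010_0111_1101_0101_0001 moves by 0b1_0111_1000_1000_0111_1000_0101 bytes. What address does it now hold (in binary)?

0b1111000110000010011010110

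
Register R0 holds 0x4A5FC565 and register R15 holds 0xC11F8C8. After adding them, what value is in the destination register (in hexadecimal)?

0x5671BE2D

Add column by column in base 16, right to left:
  5+8 = D
  6+C = 2 carry 1
  5+8+1 = E
  C+F = B carry 1
  F+1+1 = 1 carry 1
  5+1+1 = 7
  A+C = 6 carry 1
  4+0+1 = 5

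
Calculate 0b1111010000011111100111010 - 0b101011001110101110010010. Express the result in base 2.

Subtract column by column in base 2:
  0-0 → 0
  1-1 → 0
  0-0 → 0
  1-0 → 1
  1-1 → 0
  1-0 → 1
  0-0 → 0
  0-1 → 1 (borrow)
  1-1-1 → 1 (borrow)
  1-1-1 → 1 (borrow)
  1-0-1 → 0
  1-1 → 0
  1-0 → 1
  1-1 → 0
  0-1 → 1 (borrow)
  0-1-1 → 0 (borrow)
  0-0-1 → 1 (borrow)
  0-0-1 → 1 (borrow)
  0-1-1 → 0 (borrow)
  1-1-1 → 1 (borrow)
  0-0-1 → 1 (borrow)
  1-1-1 → 1 (borrow)
  1-0-1 → 0
  1-1 → 0
  1-0 → 1

0b1001110110101001110101000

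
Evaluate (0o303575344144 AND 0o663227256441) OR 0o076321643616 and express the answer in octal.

0o303575344144 AND 0o663227256441 = 0o203025244040.
Then OR with 0o076321643616.

0o277325647656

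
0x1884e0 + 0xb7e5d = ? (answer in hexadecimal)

0x24033d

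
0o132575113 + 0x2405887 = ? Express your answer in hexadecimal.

0o132575113 = 0x16afa4b in hexadecimal.
Add column by column in base 16, right to left:
  b+7 = 2 carry 1
  4+8+1 = d
  a+8 = 2 carry 1
  f+5+1 = 5 carry 1
  a+0+1 = b
  6+4 = a
  1+2 = 3

0x3ab52d2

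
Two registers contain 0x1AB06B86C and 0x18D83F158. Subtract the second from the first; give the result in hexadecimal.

0x1D82C714

Subtract column by column in base 16:
  C-8 → 4
  6-5 → 1
  8-1 → 7
  B-F → C (borrow)
  6-3-1 → 2
  0-8 → 8 (borrow)
  B-D-1 → D (borrow)
  A-8-1 → 1
  1-1 → 0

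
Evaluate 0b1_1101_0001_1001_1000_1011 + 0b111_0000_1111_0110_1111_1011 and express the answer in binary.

0b100011100001000010000110

Add column by column in base 2, right to left:
  1+1 = 0 carry 1
  1+1+1 = 1 carry 1
  0+0+1 = 1
  1+1 = 0 carry 1
  0+1+1 = 0 carry 1
  0+1+1 = 0 carry 1
  0+1+1 = 0 carry 1
  1+1+1 = 1 carry 1
  1+0+1 = 0 carry 1
  0+1+1 = 0 carry 1
  0+1+1 = 0 carry 1
  1+0+1 = 0 carry 1
  1+1+1 = 1 carry 1
  0+1+1 = 0 carry 1
  0+1+1 = 0 carry 1
  0+1+1 = 0 carry 1
  1+0+1 = 0 carry 1
  0+0+1 = 1
  1+0 = 1
  1+0 = 1
  1+1 = 0 carry 1
  0+1+1 = 0 carry 1
  0+1+1 = 0 carry 1
  final carry 1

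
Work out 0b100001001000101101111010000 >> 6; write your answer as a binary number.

0b100001001000101101111

Right shift by 6: drop the 6 least-significant bits.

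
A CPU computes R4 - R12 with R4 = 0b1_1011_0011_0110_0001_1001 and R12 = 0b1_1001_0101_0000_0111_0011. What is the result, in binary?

0b11110010110100110

Subtract column by column in base 2:
  1-1 → 0
  0-1 → 1 (borrow)
  0-0-1 → 1 (borrow)
  1-0-1 → 0
  1-1 → 0
  0-1 → 1 (borrow)
  0-1-1 → 0 (borrow)
  0-0-1 → 1 (borrow)
  0-0-1 → 1 (borrow)
  1-0-1 → 0
  1-0 → 1
  0-0 → 0
  1-1 → 0
  1-0 → 1
  0-1 → 1 (borrow)
  0-0-1 → 1 (borrow)
  1-1-1 → 1 (borrow)
  1-0-1 → 0
  0-0 → 0
  1-1 → 0
  1-1 → 0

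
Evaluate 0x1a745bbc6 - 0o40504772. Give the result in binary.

0b110100110110000110011000111001100

0x1a745bbc6 = 0b110100111010001011011101111000110 in binary.
0o40504772 = 0b100000101000100111111010 in binary.
Subtract column by column in base 2:
  0-0 → 0
  1-1 → 0
  1-0 → 1
  0-1 → 1 (borrow)
  0-1-1 → 0 (borrow)
  0-1-1 → 0 (borrow)
  1-1-1 → 1 (borrow)
  1-1-1 → 1 (borrow)
  1-1-1 → 1 (borrow)
  1-0-1 → 0
  0-0 → 0
  1-1 → 0
  1-0 → 1
  1-0 → 1
  0-0 → 0
  1-1 → 0
  1-0 → 1
  0-1 → 1 (borrow)
  1-0-1 → 0
  0-0 → 0
  0-0 → 0
  0-0 → 0
  1-0 → 1
  0-1 → 1 (borrow)
  1-0-1 → 0
  1-0 → 1
  1-0 → 1
  0-0 → 0
  0-0 → 0
  1-0 → 1
  0-0 → 0
  1-0 → 1
  1-0 → 1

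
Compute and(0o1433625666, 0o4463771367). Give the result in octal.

0o0423621266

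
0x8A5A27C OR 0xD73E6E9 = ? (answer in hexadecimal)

0xDF7E6FD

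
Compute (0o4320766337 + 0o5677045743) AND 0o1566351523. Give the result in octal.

0o20010102

Add column by column in base 8, right to left:
  7+3 = 2 carry 1
  3+4+1 = 0 carry 1
  3+7+1 = 3 carry 1
  6+5+1 = 4 carry 1
  6+4+1 = 3 carry 1
  7+0+1 = 0 carry 1
  0+7+1 = 0 carry 1
  2+7+1 = 2 carry 1
  3+6+1 = 2 carry 1
  4+5+1 = 2 carry 1
  final carry 1
Sum = 0o12220034302; now AND with 0o1566351523:
  1&0=0, 2&1=0, 2&5=0, 2&6=2, 0&6=0, 0&3=0, 3&5=1, 4&1=0, 3&5=1, 0&2=0, 2&3=2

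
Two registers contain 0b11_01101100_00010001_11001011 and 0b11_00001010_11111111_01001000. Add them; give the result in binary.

0b110011101110001000100010011

Add column by column in base 2, right to left:
  1+0 = 1
  1+0 = 1
  0+0 = 0
  1+1 = 0 carry 1
  0+0+1 = 1
  0+0 = 0
  1+1 = 0 carry 1
  1+0+1 = 0 carry 1
  1+1+1 = 1 carry 1
  0+1+1 = 0 carry 1
  0+1+1 = 0 carry 1
  0+1+1 = 0 carry 1
  1+1+1 = 1 carry 1
  0+1+1 = 0 carry 1
  0+1+1 = 0 carry 1
  0+1+1 = 0 carry 1
  0+0+1 = 1
  0+1 = 1
  1+0 = 1
  1+1 = 0 carry 1
  0+0+1 = 1
  1+0 = 1
  1+0 = 1
  0+0 = 0
  1+1 = 0 carry 1
  1+1+1 = 1 carry 1
  final carry 1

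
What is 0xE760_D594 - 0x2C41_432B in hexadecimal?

0xBB1F9269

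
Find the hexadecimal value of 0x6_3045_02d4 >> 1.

1 bits is not a whole number of base-16 digits; in binary: 11000110000010001010000001011010100 >> 1 = 1100011000001000101000000101101010.

0x31822816a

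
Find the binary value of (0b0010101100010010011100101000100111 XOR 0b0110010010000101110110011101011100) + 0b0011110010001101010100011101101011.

0b1000110000100100111111010011100110

First 0b0010101100010010011100101000100111 XOR 0b0110010010000101110110011101011100 = 0b0100111110010111101010110101111011.
Add column by column in base 2, right to left:
  1+1 = 0 carry 1
  1+1+1 = 1 carry 1
  0+0+1 = 1
  1+1 = 0 carry 1
  1+0+1 = 0 carry 1
  1+1+1 = 1 carry 1
  1+1+1 = 1 carry 1
  0+0+1 = 1
  1+1 = 0 carry 1
  0+1+1 = 0 carry 1
  1+1+1 = 1 carry 1
  1+0+1 = 0 carry 1
  0+0+1 = 1
  1+0 = 1
  0+1 = 1
  1+0 = 1
  0+1 = 1
  1+0 = 1
  1+1 = 0 carry 1
  1+0+1 = 0 carry 1
  1+1+1 = 1 carry 1
  0+1+1 = 0 carry 1
  1+0+1 = 0 carry 1
  0+0+1 = 1
  0+0 = 0
  1+1 = 0 carry 1
  1+0+1 = 0 carry 1
  1+0+1 = 0 carry 1
  1+1+1 = 1 carry 1
  1+1+1 = 1 carry 1
  0+1+1 = 0 carry 1
  0+1+1 = 0 carry 1
  1+0+1 = 0 carry 1
  final carry 1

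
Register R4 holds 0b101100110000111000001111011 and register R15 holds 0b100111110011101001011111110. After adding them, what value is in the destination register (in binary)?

0b1010100100100100001101111001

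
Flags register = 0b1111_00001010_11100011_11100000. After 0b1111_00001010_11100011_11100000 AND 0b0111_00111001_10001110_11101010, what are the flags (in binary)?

AND bit by bit (1 only where both bits are 1):
  1111000010101110001111100000
& 0111001110011000111011101010
= 0111000010001000001011100000

0b0111000010001000001011100000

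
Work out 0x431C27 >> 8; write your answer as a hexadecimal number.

0x431C

Shifting right by 8 bits = 2 hex digits: drop the last 2.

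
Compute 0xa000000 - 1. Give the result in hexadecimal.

The trailing 6 digits are 0, so subtracting 1 borrows through: they become F and the next digit up decrements.

0x9ffffff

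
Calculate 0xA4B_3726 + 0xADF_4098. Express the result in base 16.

0x152A77BE

Add column by column in base 16, right to left:
  6+8 = E
  2+9 = B
  7+0 = 7
  3+4 = 7
  B+F = A carry 1
  4+D+1 = 2 carry 1
  A+A+1 = 5 carry 1
  final carry 1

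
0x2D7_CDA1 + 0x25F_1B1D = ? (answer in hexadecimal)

0x536E8BE

Add column by column in base 16, right to left:
  1+D = E
  A+1 = B
  D+B = 8 carry 1
  C+1+1 = E
  7+F = 6 carry 1
  D+5+1 = 3 carry 1
  2+2+1 = 5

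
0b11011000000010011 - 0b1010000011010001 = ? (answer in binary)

Subtract column by column in base 2:
  1-1 → 0
  1-0 → 1
  0-0 → 0
  0-0 → 0
  1-1 → 0
  0-0 → 0
  0-1 → 1 (borrow)
  0-1-1 → 0 (borrow)
  0-0-1 → 1 (borrow)
  0-0-1 → 1 (borrow)
  0-0-1 → 1 (borrow)
  0-0-1 → 1 (borrow)
  1-0-1 → 0
  1-1 → 0
  0-0 → 0
  1-1 → 0
  1-0 → 1

0b10000111101000010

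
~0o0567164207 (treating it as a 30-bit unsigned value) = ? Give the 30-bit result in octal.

0o7210613570

Each oct digit d becomes 7−d:
  0→7, 5→2, 6→1, 7→0, 1→6, 6→1, 4→3, 2→5, 0→7, 7→0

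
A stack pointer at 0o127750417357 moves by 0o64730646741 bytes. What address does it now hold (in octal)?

0o214701266320

Add column by column in base 8, right to left:
  7+1 = 0 carry 1
  5+4+1 = 2 carry 1
  3+7+1 = 3 carry 1
  7+6+1 = 6 carry 1
  1+4+1 = 6
  4+6 = 2 carry 1
  0+0+1 = 1
  5+3 = 0 carry 1
  7+7+1 = 7 carry 1
  7+4+1 = 4 carry 1
  2+6+1 = 1 carry 1
  1+0+1 = 2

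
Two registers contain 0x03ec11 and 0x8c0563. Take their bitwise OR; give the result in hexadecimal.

OR each hex digit independently (no carries):
  0|8=8, 3|c=f, e|0=e, c|5=d, 1|6=7, 1|3=3

0x8fed73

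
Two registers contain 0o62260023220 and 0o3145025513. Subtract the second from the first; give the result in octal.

0o57112775505

Subtract column by column in base 8:
  0-3 → 5 (borrow)
  2-1-1 → 0
  2-5 → 5 (borrow)
  3-5-1 → 5 (borrow)
  2-2-1 → 7 (borrow)
  0-0-1 → 7 (borrow)
  0-5-1 → 2 (borrow)
  6-4-1 → 1
  2-1 → 1
  2-3 → 7 (borrow)
  6-0-1 → 5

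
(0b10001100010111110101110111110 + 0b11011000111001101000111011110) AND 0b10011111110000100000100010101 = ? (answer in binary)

0b101010000000000100010100

Add column by column in base 2, right to left:
  0+0 = 0
  1+1 = 0 carry 1
  1+1+1 = 1 carry 1
  1+1+1 = 1 carry 1
  1+1+1 = 1 carry 1
  1+0+1 = 0 carry 1
  0+1+1 = 0 carry 1
  1+1+1 = 1 carry 1
  1+1+1 = 1 carry 1
  1+0+1 = 0 carry 1
  0+0+1 = 1
  1+0 = 1
  0+1 = 1
  1+0 = 1
  1+1 = 0 carry 1
  1+1+1 = 1 carry 1
  1+0+1 = 0 carry 1
  1+0+1 = 0 carry 1
  0+1+1 = 0 carry 1
  1+1+1 = 1 carry 1
  0+1+1 = 0 carry 1
  0+0+1 = 1
  0+0 = 0
  1+0 = 1
  1+1 = 0 carry 1
  0+1+1 = 0 carry 1
  0+0+1 = 1
  0+1 = 1
  1+1 = 0 carry 1
  final carry 1
Sum = 0b101100101010001011110110011100; now AND with 0b10011111110000100000100010101:
  101100101010001011110110011100
& 010011111110000100000100010101
= 000000101010000000000100010100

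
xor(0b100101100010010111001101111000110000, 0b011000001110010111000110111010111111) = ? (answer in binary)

XOR bit by bit (1 where the bits differ):
  100101100010010111001101111000110000
^ 011000001110010111000110111010111111
= 111101101100000000001011000010001111

0b111101101100000000001011000010001111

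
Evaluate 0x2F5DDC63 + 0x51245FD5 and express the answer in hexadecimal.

0x80823C38

Add column by column in base 16, right to left:
  3+5 = 8
  6+D = 3 carry 1
  C+F+1 = C carry 1
  D+5+1 = 3 carry 1
  D+4+1 = 2 carry 1
  5+2+1 = 8
  F+1 = 0 carry 1
  2+5+1 = 8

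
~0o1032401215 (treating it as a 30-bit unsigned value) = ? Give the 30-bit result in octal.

0o6745376562

Each oct digit d becomes 7−d:
  1→6, 0→7, 3→4, 2→5, 4→3, 0→7, 1→6, 2→5, 1→6, 5→2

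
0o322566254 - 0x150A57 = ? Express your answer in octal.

0o315361125

0x150A57 = 0o5205127 in octal.
Subtract column by column in base 8:
  4-7 → 5 (borrow)
  5-2-1 → 2
  2-1 → 1
  6-5 → 1
  6-0 → 6
  5-2 → 3
  2-5 → 5 (borrow)
  2-0-1 → 1
  3-0 → 3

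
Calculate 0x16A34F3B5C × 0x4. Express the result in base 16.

0x5A8D3CED70

Multiply each base-16 digit by 4, carrying:
  C×4 = 48 → write 0 carry 3
  5×4+3 = 23 → write 7 carry 1
  B×4+1 = 45 → write D carry 2
  3×4+2 = 14 → write E
  F×4 = 60 → write C carry 3
  4×4+3 = 19 → write 3 carry 1
  3×4+1 = 13 → write D
  A×4 = 40 → write 8 carry 2
  6×4+2 = 26 → write A carry 1
  1×4+1 = 5 → write 5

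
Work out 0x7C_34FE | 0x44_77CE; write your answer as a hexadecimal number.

0x7C77FE

OR each hex digit independently (no carries):
  7|4=7, C|4=C, 3|7=7, 4|7=7, F|C=F, E|E=E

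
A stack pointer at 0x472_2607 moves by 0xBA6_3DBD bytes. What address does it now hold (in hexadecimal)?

Add column by column in base 16, right to left:
  7+D = 4 carry 1
  0+B+1 = C
  6+D = 3 carry 1
  2+3+1 = 6
  2+6 = 8
  7+A = 1 carry 1
  4+B+1 = 0 carry 1
  final carry 1

0x101863C4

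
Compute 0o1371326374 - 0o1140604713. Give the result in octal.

Subtract column by column in base 8:
  4-3 → 1
  7-1 → 6
  3-7 → 4 (borrow)
  6-4-1 → 1
  2-0 → 2
  3-6 → 5 (borrow)
  1-0-1 → 0
  7-4 → 3
  3-1 → 2
  1-1 → 0

0o230521461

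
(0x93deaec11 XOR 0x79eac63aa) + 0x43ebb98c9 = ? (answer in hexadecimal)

First 0x93deaec11 XOR 0x79eac63aa = 0xea3468fbb.
Add column by column in base 16, right to left:
  b+9 = 4 carry 1
  b+c+1 = 8 carry 1
  f+8+1 = 8 carry 1
  8+9+1 = 2 carry 1
  6+b+1 = 2 carry 1
  4+b+1 = 0 carry 1
  3+e+1 = 2 carry 1
  a+3+1 = e
  e+4 = 2 carry 1
  final carry 1

0x12e2022884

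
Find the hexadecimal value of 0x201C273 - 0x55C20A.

Subtract column by column in base 16:
  3-A → 9 (borrow)
  7-0-1 → 6
  2-2 → 0
  C-C → 0
  1-5 → C (borrow)
  0-5-1 → A (borrow)
  2-0-1 → 1

0x1AC0069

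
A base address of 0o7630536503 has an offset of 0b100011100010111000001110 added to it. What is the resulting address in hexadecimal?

0x3EF0EB51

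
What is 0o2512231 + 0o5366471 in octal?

0o10100722

Add column by column in base 8, right to left:
  1+1 = 2
  3+7 = 2 carry 1
  2+4+1 = 7
  2+6 = 0 carry 1
  1+6+1 = 0 carry 1
  5+3+1 = 1 carry 1
  2+5+1 = 0 carry 1
  final carry 1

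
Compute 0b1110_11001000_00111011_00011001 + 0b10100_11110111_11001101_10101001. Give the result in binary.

0b100011110000000000100011000010

Add column by column in base 2, right to left:
  1+1 = 0 carry 1
  0+0+1 = 1
  0+0 = 0
  1+1 = 0 carry 1
  1+0+1 = 0 carry 1
  0+1+1 = 0 carry 1
  0+0+1 = 1
  0+1 = 1
  1+1 = 0 carry 1
  1+0+1 = 0 carry 1
  0+1+1 = 0 carry 1
  1+1+1 = 1 carry 1
  1+0+1 = 0 carry 1
  1+0+1 = 0 carry 1
  0+1+1 = 0 carry 1
  0+1+1 = 0 carry 1
  0+1+1 = 0 carry 1
  0+1+1 = 0 carry 1
  0+1+1 = 0 carry 1
  1+0+1 = 0 carry 1
  0+1+1 = 0 carry 1
  0+1+1 = 0 carry 1
  1+1+1 = 1 carry 1
  1+1+1 = 1 carry 1
  0+0+1 = 1
  1+0 = 1
  1+1 = 0 carry 1
  1+0+1 = 0 carry 1
  0+1+1 = 0 carry 1
  final carry 1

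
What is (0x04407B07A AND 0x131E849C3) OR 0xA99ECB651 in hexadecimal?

0x04407B07A AND 0x131E849C3 = 0x000000042.
Then OR with 0xA99ECB651.

0xA99ECB653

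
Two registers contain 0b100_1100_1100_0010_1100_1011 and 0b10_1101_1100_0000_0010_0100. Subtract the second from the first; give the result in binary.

Subtract column by column in base 2:
  1-0 → 1
  1-0 → 1
  0-1 → 1 (borrow)
  1-0-1 → 0
  0-0 → 0
  0-1 → 1 (borrow)
  1-0-1 → 0
  1-0 → 1
  0-0 → 0
  1-0 → 1
  0-0 → 0
  0-0 → 0
  0-0 → 0
  0-0 → 0
  1-1 → 0
  1-1 → 0
  0-1 → 1 (borrow)
  0-0-1 → 1 (borrow)
  1-1-1 → 1 (borrow)
  1-1-1 → 1 (borrow)
  0-0-1 → 1 (borrow)
  0-1-1 → 0 (borrow)
  1-0-1 → 0

0b111110000001010100111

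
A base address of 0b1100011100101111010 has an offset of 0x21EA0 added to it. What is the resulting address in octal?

0b1100011100101111010 = 0o1434572 in octal.
0x21EA0 = 0o417240 in octal.
Add column by column in base 8, right to left:
  2+0 = 2
  7+4 = 3 carry 1
  5+2+1 = 0 carry 1
  4+7+1 = 4 carry 1
  3+1+1 = 5
  4+4 = 0 carry 1
  1+0+1 = 2

0o2054032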